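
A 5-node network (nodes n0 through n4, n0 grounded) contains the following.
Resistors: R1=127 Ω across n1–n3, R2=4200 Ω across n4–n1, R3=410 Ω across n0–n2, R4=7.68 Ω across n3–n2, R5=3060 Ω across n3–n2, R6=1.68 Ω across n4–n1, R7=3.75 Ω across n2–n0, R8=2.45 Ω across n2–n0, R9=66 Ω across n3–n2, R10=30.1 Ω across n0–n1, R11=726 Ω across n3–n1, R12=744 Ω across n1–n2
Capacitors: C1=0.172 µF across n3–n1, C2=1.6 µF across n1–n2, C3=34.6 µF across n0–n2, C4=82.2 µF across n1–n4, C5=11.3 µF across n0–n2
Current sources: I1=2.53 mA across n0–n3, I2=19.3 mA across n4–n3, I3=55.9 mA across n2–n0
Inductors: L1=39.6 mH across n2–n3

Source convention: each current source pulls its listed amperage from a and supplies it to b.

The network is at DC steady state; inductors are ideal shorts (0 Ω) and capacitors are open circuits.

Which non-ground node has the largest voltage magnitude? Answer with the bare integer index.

Apply KCL at each of the 4 non-ground nodes and solve the resulting linear system.
Node n1: branches {R1, C1, C2, R2, R6, C4, R10, R11, R12} → V_1 = -0.4541
Node n2: branches {C2, R3, R4, C3, R5, R7, R8, R9, C5, R12, L1, I3} → V_2 = -0.05653
Node n3: branches {R1, C1, R4, R5, I1, I2, R9, R11, L1} → V_3 = -0.05653
Node n4: branches {R2, I2, R6, C4} → V_4 = -0.4865
Source currents: i(L1)=-0.01815

4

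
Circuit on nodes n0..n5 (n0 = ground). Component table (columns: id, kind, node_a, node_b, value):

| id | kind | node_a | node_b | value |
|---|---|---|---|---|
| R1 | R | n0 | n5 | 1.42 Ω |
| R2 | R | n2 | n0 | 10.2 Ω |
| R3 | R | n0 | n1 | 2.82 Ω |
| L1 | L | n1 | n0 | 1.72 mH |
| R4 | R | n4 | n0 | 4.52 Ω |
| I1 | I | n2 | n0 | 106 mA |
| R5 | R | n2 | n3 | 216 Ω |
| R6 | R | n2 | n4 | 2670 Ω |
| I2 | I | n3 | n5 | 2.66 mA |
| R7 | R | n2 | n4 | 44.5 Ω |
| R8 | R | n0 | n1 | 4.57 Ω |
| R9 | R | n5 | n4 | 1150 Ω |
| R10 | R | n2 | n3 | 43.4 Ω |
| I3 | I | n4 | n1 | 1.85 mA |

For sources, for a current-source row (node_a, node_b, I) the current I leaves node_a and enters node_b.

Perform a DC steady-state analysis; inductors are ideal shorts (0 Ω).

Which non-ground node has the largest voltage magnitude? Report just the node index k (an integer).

3

MNA unknowns: 5 node voltages V₁..V_5 plus 1 source current (L1)
R1: Y=0.7042 on G[0,5]
R2: Y=0.09804 on G[2,0]
R3: Y=0.3546 on G[0,1]
L1: row V1−V0=0, i_L1 at 1,0
R4: Y=0.2212 on G[4,0]
I1: z[2]−=0.106, z[0]+=0.106
R5: Y=0.004630 on G[2,3]
R6: Y=0.0003745 on G[2,4]
I2: z[3]−=0.00266, z[5]+=0.00266
R7: Y=0.02247 on G[2,4]
R8: Y=0.2188 on G[0,1]
R9: Y=0.0008696 on G[5,4]
R10: Y=0.02304 on G[2,3]
I3: z[4]−=0.00185, z[1]+=0.00185
solve → V1=0.000, V2=-0.9164, V3=-1.013, V4=-0.09301, V5=0.003658
aux → i_L1=0.001850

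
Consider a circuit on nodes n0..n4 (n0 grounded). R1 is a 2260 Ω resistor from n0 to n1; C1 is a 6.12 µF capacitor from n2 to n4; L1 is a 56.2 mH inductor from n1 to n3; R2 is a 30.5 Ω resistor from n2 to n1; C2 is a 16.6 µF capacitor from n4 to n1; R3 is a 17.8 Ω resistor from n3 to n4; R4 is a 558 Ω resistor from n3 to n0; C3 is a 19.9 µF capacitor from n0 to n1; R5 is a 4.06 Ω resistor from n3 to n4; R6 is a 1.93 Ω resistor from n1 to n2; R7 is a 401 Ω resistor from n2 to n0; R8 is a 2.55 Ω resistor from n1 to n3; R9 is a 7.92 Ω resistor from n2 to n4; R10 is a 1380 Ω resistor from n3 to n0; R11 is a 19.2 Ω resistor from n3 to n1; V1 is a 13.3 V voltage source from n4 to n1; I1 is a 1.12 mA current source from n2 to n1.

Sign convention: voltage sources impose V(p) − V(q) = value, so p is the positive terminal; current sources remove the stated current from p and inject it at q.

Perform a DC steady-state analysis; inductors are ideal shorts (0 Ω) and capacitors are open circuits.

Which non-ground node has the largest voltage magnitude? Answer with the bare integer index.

Element admittances at DC:
  Y(R1) = 0.0004425 S between n0,n1
  Y(C1) = 0.000 S between n2,n4
  L1: short n1↔n3 (DC inductor)
  Y(R2) = 0.03279 S between n2,n1
  Y(C2) = 0.000 S between n4,n1
  Y(R3) = 0.05618 S between n3,n4
  Y(R4) = 0.001792 S between n3,n0
  Y(C3) = 0.000 S between n0,n1
  Y(R5) = 0.2463 S between n3,n4
  Y(R6) = 0.5181 S between n1,n2
  Y(R7) = 0.002494 S between n2,n0
  Y(R8) = 0.3922 S between n1,n3
  Y(R9) = 0.1263 S between n2,n4
  Y(R10) = 0.0007246 S between n3,n0
  Y(R11) = 0.05208 S between n3,n1
  V1: constraint V(n4)−V(n1) = 13.3
  I1: injects 0.00112 A into n1 (from n2)
Assemble and solve the 6×6 MNA system:
  V(n1)=-1.131  V(n2)=1.342  V(n3)=-1.131  V(n4)=12.17
  i(L1)=-4.026  i(V1)=-5.390

4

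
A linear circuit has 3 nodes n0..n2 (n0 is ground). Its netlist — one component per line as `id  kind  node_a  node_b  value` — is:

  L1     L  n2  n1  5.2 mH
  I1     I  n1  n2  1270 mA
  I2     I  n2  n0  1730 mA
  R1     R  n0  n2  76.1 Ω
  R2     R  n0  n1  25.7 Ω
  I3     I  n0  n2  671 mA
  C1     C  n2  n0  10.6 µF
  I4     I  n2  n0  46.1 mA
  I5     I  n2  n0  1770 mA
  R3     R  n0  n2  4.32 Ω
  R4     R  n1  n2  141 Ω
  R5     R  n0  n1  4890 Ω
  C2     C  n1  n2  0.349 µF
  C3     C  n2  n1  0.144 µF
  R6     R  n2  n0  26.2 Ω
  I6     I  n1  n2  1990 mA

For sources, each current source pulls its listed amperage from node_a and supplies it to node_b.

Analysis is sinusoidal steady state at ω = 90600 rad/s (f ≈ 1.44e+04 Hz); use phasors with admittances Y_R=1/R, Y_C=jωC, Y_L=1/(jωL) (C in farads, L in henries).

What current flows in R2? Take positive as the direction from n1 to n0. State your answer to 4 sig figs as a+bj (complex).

-1.536+1.359j A

Element admittances at ω=90600 rad/s:
  Y(L1) = 0.000-0.002123j S between n2,n1
  I1: injects 1.27 A into n2 (from n1)
  I2: injects 1.73 A into n0 (from n2)
  Y(R1) = 0.01314+0.000j S between n0,n2
  Y(R2) = 0.03891+0.000j S between n0,n1
  I3: injects 0.671 A into n2 (from n0)
  Y(C1) = 0.000+0.9604j S between n2,n0
  I4: injects 0.0461 A into n0 (from n2)
  I5: injects 1.77 A into n0 (from n2)
  Y(R3) = 0.2315+0.000j S between n0,n2
  Y(R4) = 0.007092+0.000j S between n1,n2
  Y(R5) = 0.0002045+0.000j S between n0,n1
  Y(C2) = 0.000+0.03162j S between n1,n2
  Y(C3) = 0.000+0.01305j S between n2,n1
  Y(R6) = 0.03817+0.000j S between n2,n0
  I6: injects 1.99 A into n2 (from n1)
Assemble and solve the 2×2 MNA system:
  V(n1)=-39.47+34.93j  V(n2)=-1.685+0.8900j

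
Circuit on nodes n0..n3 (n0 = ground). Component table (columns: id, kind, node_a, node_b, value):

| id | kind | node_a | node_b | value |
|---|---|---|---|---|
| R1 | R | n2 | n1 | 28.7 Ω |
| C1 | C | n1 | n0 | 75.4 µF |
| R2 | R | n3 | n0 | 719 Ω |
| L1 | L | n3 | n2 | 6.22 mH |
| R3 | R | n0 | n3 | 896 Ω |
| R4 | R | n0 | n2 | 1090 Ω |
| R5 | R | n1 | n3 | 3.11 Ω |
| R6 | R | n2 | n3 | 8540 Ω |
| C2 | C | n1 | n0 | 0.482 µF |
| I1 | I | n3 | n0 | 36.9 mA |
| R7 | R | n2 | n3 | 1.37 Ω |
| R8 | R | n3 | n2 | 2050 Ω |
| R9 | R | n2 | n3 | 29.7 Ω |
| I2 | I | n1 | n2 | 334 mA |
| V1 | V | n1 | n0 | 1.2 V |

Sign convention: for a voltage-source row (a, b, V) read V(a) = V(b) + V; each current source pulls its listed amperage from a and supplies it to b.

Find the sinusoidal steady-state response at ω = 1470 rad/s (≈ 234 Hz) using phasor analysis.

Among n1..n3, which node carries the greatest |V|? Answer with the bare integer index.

2

Element admittances at ω=1470 rad/s:
  Y(R1) = 0.03484+0.000j S between n2,n1
  Y(C1) = 0.000+0.1108j S between n1,n0
  Y(R2) = 0.001391+0.000j S between n3,n0
  Y(L1) = 0.000-0.1094j S between n3,n2
  Y(R3) = 0.001116+0.000j S between n0,n3
  Y(R4) = 0.0009174+0.000j S between n0,n2
  Y(R5) = 0.3215+0.000j S between n1,n3
  Y(R6) = 0.0001171+0.000j S between n2,n3
  Y(C2) = 0.000+0.0007085j S between n1,n0
  I1: injects 0.0369 A into n0 (from n3)
  Y(R7) = 0.7299+0.000j S between n2,n3
  Y(R8) = 0.0004878+0.000j S between n3,n2
  Y(R9) = 0.03367+0.000j S between n2,n3
  I2: injects 0.334 A into n2 (from n1)
  V1: constraint V(n1)−V(n0) = 1.2
Assemble and solve the 4×4 MNA system:
  V(n1)=1.200+0.000j  V(n2)=2.351+0.04630j  V(n3)=1.977-0.005110j
  i(V1)=-0.04401-0.1339j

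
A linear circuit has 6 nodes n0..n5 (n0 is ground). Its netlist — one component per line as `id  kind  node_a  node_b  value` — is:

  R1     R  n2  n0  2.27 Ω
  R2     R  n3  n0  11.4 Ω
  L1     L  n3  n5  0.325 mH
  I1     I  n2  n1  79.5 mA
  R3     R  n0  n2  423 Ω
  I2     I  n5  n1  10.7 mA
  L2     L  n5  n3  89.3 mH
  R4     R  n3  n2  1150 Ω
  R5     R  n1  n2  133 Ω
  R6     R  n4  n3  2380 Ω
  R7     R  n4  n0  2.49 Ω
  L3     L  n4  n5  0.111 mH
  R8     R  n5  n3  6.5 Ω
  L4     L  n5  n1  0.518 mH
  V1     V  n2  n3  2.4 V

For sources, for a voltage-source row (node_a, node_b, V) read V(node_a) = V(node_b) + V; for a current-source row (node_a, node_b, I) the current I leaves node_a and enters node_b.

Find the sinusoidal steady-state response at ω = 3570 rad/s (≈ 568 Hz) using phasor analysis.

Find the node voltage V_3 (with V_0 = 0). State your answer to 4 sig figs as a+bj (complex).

Apply KCL at each of the 5 non-ground nodes and solve the resulting linear system.
Node n1: branches {I1, I2, R5, L4} → V_1 = -1.003+0.4182j
Node n2: branches {R1, I1, R3, R4, R5, V1} → V_2 = 1.118-0.2827j
Node n3: branches {R2, L1, L2, R4, R6, R8, V1} → V_3 = -1.282-0.2827j
Node n4: branches {R6, R7, L3} → V_4 = -0.9529+0.3735j
Node n5: branches {L1, I2, L2, L3, R8, L4} → V_5 = -1.012+0.2219j
Source currents: i(V1)=-0.5927+0.1305j

-1.282-0.2827j V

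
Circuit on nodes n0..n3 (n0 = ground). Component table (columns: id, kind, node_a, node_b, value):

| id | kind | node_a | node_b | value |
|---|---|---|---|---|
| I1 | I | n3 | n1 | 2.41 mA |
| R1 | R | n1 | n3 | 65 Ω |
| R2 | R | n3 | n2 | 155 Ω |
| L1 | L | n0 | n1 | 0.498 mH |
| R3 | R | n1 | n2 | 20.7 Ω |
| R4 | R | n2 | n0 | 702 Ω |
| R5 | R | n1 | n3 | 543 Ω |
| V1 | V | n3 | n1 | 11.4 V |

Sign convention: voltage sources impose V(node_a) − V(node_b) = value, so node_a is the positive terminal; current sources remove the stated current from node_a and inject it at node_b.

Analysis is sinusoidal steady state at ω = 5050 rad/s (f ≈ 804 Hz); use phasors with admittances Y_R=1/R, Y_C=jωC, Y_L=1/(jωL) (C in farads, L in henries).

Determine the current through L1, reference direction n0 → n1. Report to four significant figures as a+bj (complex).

Apply KCL at each of the 3 non-ground nodes and solve the resulting linear system.
Node n1: branches {I1, R1, L1, R3, R5, V1} → V_1 = -1.637e-05-0.004690j
Node n2: branches {R2, R3, R4} → V_2 = 1.309-0.004571j
Node n3: branches {I1, R1, R2, R5, V1} → V_3 = 11.40-0.004690j
Source currents: i(V1)=-0.2639+7.671e-07j

0.001865-6.511e-06j A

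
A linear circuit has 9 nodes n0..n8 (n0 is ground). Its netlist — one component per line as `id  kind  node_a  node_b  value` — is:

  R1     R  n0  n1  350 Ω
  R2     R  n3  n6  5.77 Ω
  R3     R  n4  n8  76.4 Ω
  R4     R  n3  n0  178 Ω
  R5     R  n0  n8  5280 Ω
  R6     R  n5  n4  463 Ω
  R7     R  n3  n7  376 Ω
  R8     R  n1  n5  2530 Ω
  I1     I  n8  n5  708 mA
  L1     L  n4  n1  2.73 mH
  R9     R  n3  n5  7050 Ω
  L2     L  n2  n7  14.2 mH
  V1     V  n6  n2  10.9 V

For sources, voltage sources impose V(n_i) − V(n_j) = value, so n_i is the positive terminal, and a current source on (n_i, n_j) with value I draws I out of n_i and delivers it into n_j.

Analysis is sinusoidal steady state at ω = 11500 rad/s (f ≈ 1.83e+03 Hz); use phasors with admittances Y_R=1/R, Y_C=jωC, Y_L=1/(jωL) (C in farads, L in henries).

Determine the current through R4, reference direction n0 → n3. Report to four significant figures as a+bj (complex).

Apply KCL at each of the 8 non-ground nodes and solve the resulting linear system.
Node n1: branches {R1, R8, L1} → V_1 = -8.266+0.3757j
Node n2: branches {L2, V1} → V_2 = -4.482-0.1299j
Node n3: branches {R2, R4, R7, R9} → V_3 = 6.279-0.07037j
Node n4: branches {R3, R6, L1} → V_4 = -8.340-3.632j
Node n5: branches {R6, R8, I1, R9} → V_5 = 255.0-2.857j
Node n6: branches {R2, V1} → V_6 = 6.418-0.1299j
Node n7: branches {R7, L2} → V_7 = -2.796+3.811j
Node n8: branches {R3, R5, I1} → V_8 = -61.54-3.580j
Source currents: i(V1)=-0.02414+0.01032j

-0.03527+0.0003953j A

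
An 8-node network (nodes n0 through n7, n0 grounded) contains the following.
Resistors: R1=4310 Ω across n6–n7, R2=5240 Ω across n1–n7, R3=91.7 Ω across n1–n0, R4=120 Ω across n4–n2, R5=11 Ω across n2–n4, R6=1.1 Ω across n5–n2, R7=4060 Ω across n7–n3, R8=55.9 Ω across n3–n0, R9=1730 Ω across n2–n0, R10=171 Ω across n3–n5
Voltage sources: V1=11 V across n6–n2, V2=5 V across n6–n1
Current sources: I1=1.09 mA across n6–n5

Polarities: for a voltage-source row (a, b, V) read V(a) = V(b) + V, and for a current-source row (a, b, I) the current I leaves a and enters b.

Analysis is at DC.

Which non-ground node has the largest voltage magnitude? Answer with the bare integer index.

MNA unknowns: 7 node voltages V₁..V_7 plus 2 source currents (V1, V2)
R1: Y=0.0002320 on G[6,7]
R2: Y=0.0001908 on G[1,7]
R3: Y=0.01091 on G[1,0]
R4: Y=0.008333 on G[4,2]
R5: Y=0.09091 on G[2,4]
R6: Y=0.9091 on G[5,2]
R7: Y=0.0002463 on G[7,3]
R8: Y=0.01789 on G[3,0]
R9: Y=0.0005780 on G[2,0]
R10: Y=0.005848 on G[3,5]
V1: row V6−V2=11, i_V1 at 6,2
V2: row V6−V1=5, i_V2 at 6,1
I1: z[6]−=0.00109, z[5]+=0.00109
solve → V1=1.835, V2=-4.165, V3=-0.9842, V4=-4.165, V5=-4.143, V6=6.835, V7=2.531
aux → i_V1=-0.02197, i_V2=0.01988

6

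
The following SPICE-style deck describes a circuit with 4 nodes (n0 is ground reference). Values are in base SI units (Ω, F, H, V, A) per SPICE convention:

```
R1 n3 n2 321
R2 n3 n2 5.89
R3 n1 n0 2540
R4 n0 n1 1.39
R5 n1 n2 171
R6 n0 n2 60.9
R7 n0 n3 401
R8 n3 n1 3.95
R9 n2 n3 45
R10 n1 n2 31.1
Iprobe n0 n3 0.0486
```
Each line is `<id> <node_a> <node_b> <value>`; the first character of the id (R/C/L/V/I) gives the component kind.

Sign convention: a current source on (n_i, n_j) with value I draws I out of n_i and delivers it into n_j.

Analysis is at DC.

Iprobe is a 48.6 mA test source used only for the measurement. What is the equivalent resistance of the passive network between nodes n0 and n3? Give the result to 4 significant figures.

R_eq = 4.574 Ω

MNA unknowns: 3 node voltages V₁..V_3
R1: Y=0.003115 on G[3,2]
R2: Y=0.1698 on G[3,2]
R3: Y=0.0003937 on G[1,0]
R4: Y=0.7194 on G[0,1]
R5: Y=0.005848 on G[1,2]
R6: Y=0.01642 on G[0,2]
R7: Y=0.002494 on G[0,3]
R8: Y=0.2532 on G[3,1]
R9: Y=0.02222 on G[2,3]
R10: Y=0.03215 on G[1,2]
Iprobe: z[0]−=0.0486, z[3]+=0.0486
solve → V1=0.06256, V2=0.1834, V3=0.2223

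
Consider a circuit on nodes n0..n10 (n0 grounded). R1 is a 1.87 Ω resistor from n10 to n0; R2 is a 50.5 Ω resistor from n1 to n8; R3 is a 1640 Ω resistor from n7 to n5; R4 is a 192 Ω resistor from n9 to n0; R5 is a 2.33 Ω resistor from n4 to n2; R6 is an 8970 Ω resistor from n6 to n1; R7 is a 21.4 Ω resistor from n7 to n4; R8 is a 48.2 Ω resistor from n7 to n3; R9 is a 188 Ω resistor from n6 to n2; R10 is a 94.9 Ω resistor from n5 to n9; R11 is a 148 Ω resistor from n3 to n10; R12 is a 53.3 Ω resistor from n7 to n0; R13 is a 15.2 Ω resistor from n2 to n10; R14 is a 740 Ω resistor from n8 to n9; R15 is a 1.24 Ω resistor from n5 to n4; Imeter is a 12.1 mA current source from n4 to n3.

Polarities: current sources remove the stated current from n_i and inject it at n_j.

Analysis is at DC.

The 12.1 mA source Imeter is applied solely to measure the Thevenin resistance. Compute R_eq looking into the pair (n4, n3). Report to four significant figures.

R_eq = 47.62 Ω

Element admittances at DC:
  Y(R1) = 0.5348 S between n10,n0
  Y(R2) = 0.01980 S between n1,n8
  Y(R3) = 0.0006098 S between n7,n5
  Y(R4) = 0.005208 S between n9,n0
  Y(R5) = 0.4292 S between n4,n2
  Y(R6) = 0.0001115 S between n6,n1
  Y(R7) = 0.04673 S between n7,n4
  Y(R8) = 0.02075 S between n7,n3
  Y(R9) = 0.005319 S between n6,n2
  Y(R10) = 0.01054 S between n5,n9
  Y(R11) = 0.006757 S between n3,n10
  Y(R12) = 0.01876 S between n7,n0
  Y(R13) = 0.06579 S between n2,n10
  Y(R14) = 0.001351 S between n8,n9
  Y(R15) = 0.8065 S between n5,n4
  Imeter: injects 0.0121 A into n3 (from n4)
Assemble and solve the 10×10 MNA system:
  V(n1)=-0.05505  V(n2)=-0.07018  V(n3)=0.4956  V(n4)=-0.08062  V(n5)=-0.08016  V(n6)=-0.06987  V(n7)=0.07445  V(n8)=-0.05497  V(n9)=-0.05375  V(n10)=-0.002089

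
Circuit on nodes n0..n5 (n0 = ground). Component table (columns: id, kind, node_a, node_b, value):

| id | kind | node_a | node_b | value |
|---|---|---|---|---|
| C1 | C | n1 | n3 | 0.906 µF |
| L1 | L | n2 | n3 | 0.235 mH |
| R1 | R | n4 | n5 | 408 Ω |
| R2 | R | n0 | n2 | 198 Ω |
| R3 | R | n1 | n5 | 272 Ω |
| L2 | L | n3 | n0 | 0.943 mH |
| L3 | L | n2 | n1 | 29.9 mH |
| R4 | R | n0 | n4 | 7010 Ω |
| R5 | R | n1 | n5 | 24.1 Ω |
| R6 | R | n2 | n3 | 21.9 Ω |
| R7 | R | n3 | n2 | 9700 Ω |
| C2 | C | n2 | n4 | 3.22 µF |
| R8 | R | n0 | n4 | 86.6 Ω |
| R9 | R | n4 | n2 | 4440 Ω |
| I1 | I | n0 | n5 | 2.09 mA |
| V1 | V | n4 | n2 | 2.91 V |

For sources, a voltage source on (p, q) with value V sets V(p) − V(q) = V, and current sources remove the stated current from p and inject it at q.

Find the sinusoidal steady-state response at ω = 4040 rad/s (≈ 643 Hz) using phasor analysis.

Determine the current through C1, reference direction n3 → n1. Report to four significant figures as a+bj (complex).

MNA unknowns: 5 node voltages V₁..V_5 plus 1 source current (V1)
C1: Y=0.000+0.003660j on G[1,3]
L1: Y=0.000-1.053j on G[2,3]
R1: Y=0.002451+0.000j on G[4,5]
R2: Y=0.005051+0.000j on G[0,2]
R3: Y=0.003676+0.000j on G[1,5]
L2: Y=0.000-0.2625j on G[3,0]
L3: Y=0.000-0.008278j on G[2,1]
R4: Y=0.0001427+0.000j on G[0,4]
R5: Y=0.04149+0.000j on G[1,5]
R6: Y=0.04566+0.000j on G[2,3]
R7: Y=0.0001031+0.000j on G[3,2]
C2: Y=0.000+0.01301j on G[2,4]
R8: Y=0.01155+0.000j on G[0,4]
R9: Y=0.0002252+0.000j on G[4,2]
I1: z[0]−=0.00209, z[5]+=0.00209
V1: row V4−V2=2.91, i_V1 at 4,2
solve → V1=0.7422+1.350j, V2=-0.01011-0.1460j, V3=-0.009311-0.1210j, V4=2.900-0.1460j, V5=0.8971+1.273j
aux → i_V1=-0.03946-0.03267j

0.005383-0.002751j A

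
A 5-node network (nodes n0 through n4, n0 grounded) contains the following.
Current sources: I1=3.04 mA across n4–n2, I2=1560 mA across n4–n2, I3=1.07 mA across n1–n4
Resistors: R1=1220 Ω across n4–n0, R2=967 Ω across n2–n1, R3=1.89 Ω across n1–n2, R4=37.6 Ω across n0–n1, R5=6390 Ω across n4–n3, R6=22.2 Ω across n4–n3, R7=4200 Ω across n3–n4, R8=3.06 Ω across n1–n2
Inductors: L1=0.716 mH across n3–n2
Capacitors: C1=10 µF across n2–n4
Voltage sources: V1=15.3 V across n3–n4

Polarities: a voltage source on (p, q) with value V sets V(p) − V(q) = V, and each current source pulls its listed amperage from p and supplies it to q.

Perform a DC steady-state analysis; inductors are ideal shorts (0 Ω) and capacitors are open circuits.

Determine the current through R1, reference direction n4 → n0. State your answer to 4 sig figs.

Element admittances at DC:
  I1: injects 0.00304 A into n2 (from n4)
  I2: injects 1.56 A into n2 (from n4)
  Y(R1) = 0.0008197 S between n4,n0
  Y(R2) = 0.001034 S between n2,n1
  Y(R3) = 0.5291 S between n1,n2
  I3: injects 0.00107 A into n4 (from n1)
  Y(R4) = 0.02660 S between n0,n1
  L1: short n3↔n2 (DC inductor)
  Y(R5) = 0.0001565 S between n4,n3
  Y(R6) = 0.04505 S between n4,n3
  Y(R7) = 0.0002381 S between n3,n4
  Y(C1) = 0.000 S between n2,n4
  Y(R8) = 0.3268 S between n1,n2
  V1: constraint V(n3)−V(n4) = 15.3
Assemble and solve the 6×6 MNA system:
  V(n1)=0.4570  V(n2)=0.4724  V(n3)=0.4724  V(n4)=-14.83
  i(L1)=-1.550  i(V1)=0.8546

-0.01215 A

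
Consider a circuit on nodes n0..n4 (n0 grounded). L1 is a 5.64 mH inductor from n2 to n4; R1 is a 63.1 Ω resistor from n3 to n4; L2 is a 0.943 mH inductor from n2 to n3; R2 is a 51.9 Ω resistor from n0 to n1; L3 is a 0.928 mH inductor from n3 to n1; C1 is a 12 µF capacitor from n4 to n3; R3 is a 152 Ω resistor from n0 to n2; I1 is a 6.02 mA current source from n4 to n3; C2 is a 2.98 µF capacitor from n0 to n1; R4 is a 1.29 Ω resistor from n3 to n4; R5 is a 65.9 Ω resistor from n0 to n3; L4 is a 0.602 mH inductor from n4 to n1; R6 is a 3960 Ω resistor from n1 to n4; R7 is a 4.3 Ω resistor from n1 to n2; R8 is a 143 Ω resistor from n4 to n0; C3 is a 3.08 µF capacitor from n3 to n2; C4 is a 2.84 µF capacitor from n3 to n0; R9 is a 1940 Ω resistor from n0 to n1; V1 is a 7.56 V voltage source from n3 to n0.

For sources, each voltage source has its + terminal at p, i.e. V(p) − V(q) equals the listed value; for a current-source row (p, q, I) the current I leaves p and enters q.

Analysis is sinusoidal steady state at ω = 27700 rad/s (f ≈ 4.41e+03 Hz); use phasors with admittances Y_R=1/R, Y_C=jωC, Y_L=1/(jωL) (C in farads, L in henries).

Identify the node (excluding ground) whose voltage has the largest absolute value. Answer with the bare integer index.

1

Apply KCL at each of the 4 non-ground nodes and solve the resulting linear system.
Node n1: branches {R2, L3, C2, L4, R6, R7, R9} → V_1 = -3.132-10.77j
Node n2: branches {L1, L2, R3, R7, C3} → V_2 = -4.448-8.422j
Node n3: branches {R1, L2, L3, C1, I1, R4, R5, C3, C4, V1} → V_3 = 7.560+0.000j
Node n4: branches {L1, R1, C1, I1, R4, L4, R6, R8} → V_4 = 6.970+1.093j
Source currents: i(V1)=-0.9616-0.07526j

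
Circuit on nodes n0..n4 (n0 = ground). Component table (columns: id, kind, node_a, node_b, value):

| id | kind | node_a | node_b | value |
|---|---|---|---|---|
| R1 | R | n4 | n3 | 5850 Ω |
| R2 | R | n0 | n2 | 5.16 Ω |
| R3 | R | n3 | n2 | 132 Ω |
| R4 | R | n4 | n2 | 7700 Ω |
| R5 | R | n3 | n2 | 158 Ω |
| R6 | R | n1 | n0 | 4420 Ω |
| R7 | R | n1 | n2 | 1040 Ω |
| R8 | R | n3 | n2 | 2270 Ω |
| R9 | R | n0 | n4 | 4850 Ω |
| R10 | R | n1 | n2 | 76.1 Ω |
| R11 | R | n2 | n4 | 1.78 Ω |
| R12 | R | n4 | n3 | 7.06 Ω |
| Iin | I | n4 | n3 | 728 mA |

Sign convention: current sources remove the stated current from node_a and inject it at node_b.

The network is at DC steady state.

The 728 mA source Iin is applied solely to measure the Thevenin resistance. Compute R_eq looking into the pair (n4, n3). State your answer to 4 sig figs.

MNA unknowns: 4 node voltages V₁..V_4
R1: Y=0.0001709 on G[4,3]
R2: Y=0.1938 on G[0,2]
R3: Y=0.007576 on G[3,2]
R4: Y=0.0001299 on G[4,2]
R5: Y=0.006329 on G[3,2]
R6: Y=0.0002262 on G[1,0]
R7: Y=0.0009615 on G[1,2]
R8: Y=0.0004405 on G[3,2]
R9: Y=0.0002062 on G[0,4]
R10: Y=0.01314 on G[1,2]
R11: Y=0.5618 on G[2,4]
R12: Y=0.1416 on G[4,3]
Iin: z[4]−=0.728, z[3]+=0.728
solve → V1=0.0001215, V2=0.0001234, V3=4.556, V4=-0.1162

R_eq = 6.418 Ω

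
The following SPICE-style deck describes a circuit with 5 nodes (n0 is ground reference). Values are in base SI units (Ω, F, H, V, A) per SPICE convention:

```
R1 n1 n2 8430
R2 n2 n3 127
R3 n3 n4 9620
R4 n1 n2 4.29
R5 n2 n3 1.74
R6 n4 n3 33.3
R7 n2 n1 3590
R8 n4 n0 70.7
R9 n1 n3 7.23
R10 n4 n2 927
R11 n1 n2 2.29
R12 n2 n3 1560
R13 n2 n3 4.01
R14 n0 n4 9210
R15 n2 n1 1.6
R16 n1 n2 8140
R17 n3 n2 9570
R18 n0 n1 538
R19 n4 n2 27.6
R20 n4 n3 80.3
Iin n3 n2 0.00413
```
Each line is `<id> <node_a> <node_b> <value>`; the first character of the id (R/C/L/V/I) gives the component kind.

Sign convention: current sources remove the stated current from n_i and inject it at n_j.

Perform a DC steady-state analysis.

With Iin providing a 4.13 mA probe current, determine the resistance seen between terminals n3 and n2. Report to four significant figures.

Element admittances at DC:
  Y(R1) = 0.0001186 S between n1,n2
  Y(R2) = 0.007874 S between n2,n3
  Y(R3) = 0.0001040 S between n3,n4
  Y(R4) = 0.2331 S between n1,n2
  Y(R5) = 0.5747 S between n2,n3
  Y(R6) = 0.03003 S between n4,n3
  Y(R7) = 0.0002786 S between n2,n1
  Y(R8) = 0.01414 S between n4,n0
  Y(R9) = 0.1383 S between n1,n3
  Y(R10) = 0.001079 S between n4,n2
  Y(R11) = 0.4367 S between n1,n2
  Y(R12) = 0.0006410 S between n2,n3
  Y(R13) = 0.2494 S between n2,n3
  Y(R14) = 0.0001086 S between n0,n4
  Y(R15) = 0.6250 S between n2,n1
  Y(R16) = 0.0001229 S between n1,n2
  Y(R17) = 0.0001045 S between n3,n2
  Y(R18) = 0.001859 S between n0,n1
  Y(R19) = 0.03623 S between n4,n2
  Y(R20) = 0.01245 S between n4,n3
  Iin: injects 0.00413 A into n2 (from n3)
Assemble and solve the 4×4 MNA system:
  V(n1)=0.001596  V(n2)=0.002006  V(n3)=-0.002218  V(n4)=-0.0002082

R_eq = 1.023 Ω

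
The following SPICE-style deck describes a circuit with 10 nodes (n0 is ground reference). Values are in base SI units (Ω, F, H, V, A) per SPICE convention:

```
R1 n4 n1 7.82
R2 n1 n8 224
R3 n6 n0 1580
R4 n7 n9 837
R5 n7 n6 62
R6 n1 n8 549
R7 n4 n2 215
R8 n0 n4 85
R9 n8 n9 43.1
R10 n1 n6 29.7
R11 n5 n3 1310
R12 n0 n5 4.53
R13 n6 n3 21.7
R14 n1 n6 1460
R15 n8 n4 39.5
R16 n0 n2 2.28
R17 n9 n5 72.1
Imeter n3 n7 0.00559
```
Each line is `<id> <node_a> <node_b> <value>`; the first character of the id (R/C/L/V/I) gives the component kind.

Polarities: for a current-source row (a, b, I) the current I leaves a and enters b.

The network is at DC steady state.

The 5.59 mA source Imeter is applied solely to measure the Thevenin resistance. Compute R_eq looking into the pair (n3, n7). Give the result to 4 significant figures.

Apply KCL at each of the 9 non-ground nodes and solve the resulting linear system.
Node n1: branches {R1, R2, R6, R10, R14} → V_1 = -0.004656
Node n2: branches {R7, R16} → V_2 = -3.217e-05
Node n3: branches {R11, R13, Imeter} → V_3 = -0.1311
Node n4: branches {R1, R7, R8, R15} → V_4 = -0.003066
Node n5: branches {R11, R12, R17} → V_5 = 0.0002616
Node n6: branches {R3, R5, R10, R13, R14} → V_6 = -0.01197
Node n7: branches {R4, R5, Imeter} → V_7 = 0.3123
Node n8: branches {R2, R6, R9, R15} → V_8 = 0.002984
Node n9: branches {R4, R9, R17} → V_9 = 0.01166

R_eq = 79.33 Ω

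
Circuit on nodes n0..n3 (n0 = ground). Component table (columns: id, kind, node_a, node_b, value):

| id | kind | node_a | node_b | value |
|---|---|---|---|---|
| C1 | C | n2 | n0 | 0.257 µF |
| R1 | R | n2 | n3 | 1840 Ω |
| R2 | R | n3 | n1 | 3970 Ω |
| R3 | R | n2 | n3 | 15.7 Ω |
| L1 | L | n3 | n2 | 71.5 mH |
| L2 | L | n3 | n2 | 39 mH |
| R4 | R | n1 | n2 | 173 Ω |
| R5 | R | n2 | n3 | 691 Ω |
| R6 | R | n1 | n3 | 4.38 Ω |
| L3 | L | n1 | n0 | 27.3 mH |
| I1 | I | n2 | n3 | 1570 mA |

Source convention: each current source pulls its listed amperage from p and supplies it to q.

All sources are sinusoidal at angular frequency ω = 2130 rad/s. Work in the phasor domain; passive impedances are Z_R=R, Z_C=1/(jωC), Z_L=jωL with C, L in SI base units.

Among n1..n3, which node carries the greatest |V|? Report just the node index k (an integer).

MNA unknowns: 3 node voltages V₁..V_3
C1: Y=0.000+0.0005474j on G[2,0]
R1: Y=0.0005435+0.000j on G[2,3]
R2: Y=0.0002519+0.000j on G[3,1]
R3: Y=0.06369+0.000j on G[2,3]
L1: Y=0.000-0.006566j on G[3,2]
L2: Y=0.000-0.01204j on G[3,2]
R4: Y=0.005780+0.000j on G[1,2]
R5: Y=0.001447+0.000j on G[2,3]
R6: Y=0.2283+0.000j on G[1,3]
L3: Y=0.000-0.01720j on G[1,0]
I1: z[2]−=1.57, z[3]+=1.57
solve → V1=-0.6637-0.1664j, V2=-20.85-5.228j, V3=-0.1657+0.01153j

2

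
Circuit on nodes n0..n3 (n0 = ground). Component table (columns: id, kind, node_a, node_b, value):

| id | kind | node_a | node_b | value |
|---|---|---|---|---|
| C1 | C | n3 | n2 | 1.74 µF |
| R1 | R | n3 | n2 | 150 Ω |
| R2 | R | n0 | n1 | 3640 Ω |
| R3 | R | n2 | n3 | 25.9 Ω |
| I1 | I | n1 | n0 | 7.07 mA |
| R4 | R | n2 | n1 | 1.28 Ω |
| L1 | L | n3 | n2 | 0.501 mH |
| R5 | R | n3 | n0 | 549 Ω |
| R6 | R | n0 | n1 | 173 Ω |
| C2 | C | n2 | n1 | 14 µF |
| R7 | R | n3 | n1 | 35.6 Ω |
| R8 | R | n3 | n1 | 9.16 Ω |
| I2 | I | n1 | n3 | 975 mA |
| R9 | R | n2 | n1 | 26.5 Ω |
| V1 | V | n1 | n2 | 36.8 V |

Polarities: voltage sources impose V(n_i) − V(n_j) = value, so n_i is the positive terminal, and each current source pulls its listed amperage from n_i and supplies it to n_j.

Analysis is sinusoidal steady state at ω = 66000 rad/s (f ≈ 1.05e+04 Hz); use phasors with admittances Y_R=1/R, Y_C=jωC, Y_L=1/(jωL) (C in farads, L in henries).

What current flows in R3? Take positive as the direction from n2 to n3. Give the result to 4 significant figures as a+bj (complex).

Apply KCL at each of the 3 non-ground nodes and solve the resulting linear system.
Node n1: branches {R2, I1, R4, R6, C2, R7, R8, I2, R9, V1} → V_1 = 1.304+2.902j
Node n2: branches {C1, R1, R3, R4, L1, C2, R9, V1} → V_2 = -35.50+2.902j
Node n3: branches {C1, R1, R3, L1, R5, R7, R8, I2} → V_3 = -8.216-9.645j
Source currents: i(V1)=-32.44-35.74j

-1.053+0.4844j A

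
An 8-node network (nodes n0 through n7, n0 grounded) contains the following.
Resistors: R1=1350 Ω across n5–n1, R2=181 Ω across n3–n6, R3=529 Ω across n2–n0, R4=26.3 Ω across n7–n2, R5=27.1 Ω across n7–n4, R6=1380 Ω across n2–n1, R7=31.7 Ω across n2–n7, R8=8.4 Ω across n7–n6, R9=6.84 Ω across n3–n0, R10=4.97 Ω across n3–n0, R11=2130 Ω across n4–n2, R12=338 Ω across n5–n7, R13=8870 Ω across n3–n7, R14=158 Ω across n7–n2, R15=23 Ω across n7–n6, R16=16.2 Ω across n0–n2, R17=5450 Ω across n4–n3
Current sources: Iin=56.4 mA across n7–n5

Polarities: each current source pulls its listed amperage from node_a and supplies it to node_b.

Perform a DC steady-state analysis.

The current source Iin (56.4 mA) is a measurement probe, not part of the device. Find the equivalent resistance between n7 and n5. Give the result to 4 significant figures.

MNA unknowns: 7 node voltages V₁..V_7
R1: Y=0.0007407 on G[5,1]
R2: Y=0.005525 on G[3,6]
R3: Y=0.001890 on G[2,0]
R4: Y=0.03802 on G[7,2]
R5: Y=0.03690 on G[7,4]
R6: Y=0.0007246 on G[2,1]
R7: Y=0.03155 on G[2,7]
R8: Y=0.1190 on G[7,6]
R9: Y=0.1462 on G[3,0]
R10: Y=0.2012 on G[3,0]
R11: Y=0.0004695 on G[4,2]
R12: Y=0.002959 on G[5,7]
R13: Y=0.0001127 on G[3,7]
R14: Y=0.006329 on G[7,2]
R15: Y=0.04348 on G[7,6]
R16: Y=0.06173 on G[0,2]
R17: Y=0.0001835 on G[4,3]
Iin: z[7]−=0.0564, z[5]+=0.0564
solve → V1=8.547, V2=0.006092, V3=-0.001116, V4=-0.06860, V5=16.90, V6=-0.06762, V7=-0.06988

R_eq = 300.9 Ω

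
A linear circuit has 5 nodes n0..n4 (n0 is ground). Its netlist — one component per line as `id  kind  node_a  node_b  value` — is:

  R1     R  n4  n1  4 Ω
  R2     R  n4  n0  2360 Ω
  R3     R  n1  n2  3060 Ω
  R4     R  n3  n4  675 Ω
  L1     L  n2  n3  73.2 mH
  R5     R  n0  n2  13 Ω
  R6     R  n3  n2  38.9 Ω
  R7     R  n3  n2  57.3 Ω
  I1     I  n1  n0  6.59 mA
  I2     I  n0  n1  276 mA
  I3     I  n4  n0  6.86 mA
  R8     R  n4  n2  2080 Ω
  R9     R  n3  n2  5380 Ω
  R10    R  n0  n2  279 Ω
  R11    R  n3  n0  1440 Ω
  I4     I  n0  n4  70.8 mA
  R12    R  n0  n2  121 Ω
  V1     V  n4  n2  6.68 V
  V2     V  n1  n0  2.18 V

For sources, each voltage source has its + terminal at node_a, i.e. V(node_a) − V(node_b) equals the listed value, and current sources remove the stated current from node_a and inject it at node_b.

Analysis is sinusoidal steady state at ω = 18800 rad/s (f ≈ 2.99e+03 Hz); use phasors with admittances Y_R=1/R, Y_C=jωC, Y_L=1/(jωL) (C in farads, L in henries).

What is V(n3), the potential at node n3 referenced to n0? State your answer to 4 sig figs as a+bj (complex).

-2.861+0.004222j V

MNA unknowns: 4 node voltages V₁..V_4 plus 2 source currents (V1, V2)
R1: Y=0.2500+0.000j on G[4,1]
R2: Y=0.0004237+0.000j on G[4,0]
R3: Y=0.0003268+0.000j on G[1,2]
R4: Y=0.001481+0.000j on G[3,4]
L1: Y=0.000-0.0007267j on G[2,3]
R5: Y=0.07692+0.000j on G[0,2]
R6: Y=0.02571+0.000j on G[3,2]
R7: Y=0.01745+0.000j on G[3,2]
I1: z[1]−=0.00659, z[0]+=0.00659
I2: z[0]−=0.276, z[1]+=0.276
I3: z[4]−=0.00686, z[0]+=0.00686
R8: Y=0.0004808+0.000j on G[4,2]
R9: Y=0.0001859+0.000j on G[3,2]
R10: Y=0.003584+0.000j on G[0,2]
R11: Y=0.0006944+0.000j on G[3,0]
I4: z[0]−=0.0708, z[4]+=0.0708
R12: Y=0.008264+0.000j on G[0,2]
V1: row V4−V2=6.68, i_V1 at 4,2
V2: row V1−V0=2.18, i_V2 at 1,0
solve → V1=2.180+0.000j, V2=-3.126-8.636e-06j, V3=-2.861+0.004222j, V4=3.554-8.636e-06j
aux → i_V1=-0.2939+8.430e-06j, i_V2=0.6113-2.162e-06j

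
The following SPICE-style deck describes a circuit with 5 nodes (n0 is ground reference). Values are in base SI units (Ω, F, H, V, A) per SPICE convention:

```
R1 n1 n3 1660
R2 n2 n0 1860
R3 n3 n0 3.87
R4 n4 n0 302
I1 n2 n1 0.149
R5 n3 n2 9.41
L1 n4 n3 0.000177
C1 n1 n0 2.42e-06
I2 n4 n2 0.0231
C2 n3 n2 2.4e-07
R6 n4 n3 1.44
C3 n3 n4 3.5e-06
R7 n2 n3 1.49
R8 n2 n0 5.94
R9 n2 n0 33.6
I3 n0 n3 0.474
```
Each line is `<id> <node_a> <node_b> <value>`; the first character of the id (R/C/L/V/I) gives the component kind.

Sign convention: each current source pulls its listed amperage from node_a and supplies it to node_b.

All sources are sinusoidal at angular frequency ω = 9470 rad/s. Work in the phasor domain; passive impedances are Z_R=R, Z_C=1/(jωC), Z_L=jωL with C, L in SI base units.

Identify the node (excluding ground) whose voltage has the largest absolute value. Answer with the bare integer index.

1

Apply KCL at each of the 4 non-ground nodes and solve the resulting linear system.
Node n1: branches {R1, I1, C1} → V_1 = 0.1711-6.519j
Node n2: branches {R2, I1, R5, I2, C2, R7, R8, R9} → V_2 = 0.5354-0.006891j
Node n3: branches {R1, R3, R5, L1, C2, R6, C3, R7, I3} → V_3 = 0.8342-0.009525j
Node n4: branches {R4, L1, I2, R6, C3} → V_4 = 0.8117-0.02761j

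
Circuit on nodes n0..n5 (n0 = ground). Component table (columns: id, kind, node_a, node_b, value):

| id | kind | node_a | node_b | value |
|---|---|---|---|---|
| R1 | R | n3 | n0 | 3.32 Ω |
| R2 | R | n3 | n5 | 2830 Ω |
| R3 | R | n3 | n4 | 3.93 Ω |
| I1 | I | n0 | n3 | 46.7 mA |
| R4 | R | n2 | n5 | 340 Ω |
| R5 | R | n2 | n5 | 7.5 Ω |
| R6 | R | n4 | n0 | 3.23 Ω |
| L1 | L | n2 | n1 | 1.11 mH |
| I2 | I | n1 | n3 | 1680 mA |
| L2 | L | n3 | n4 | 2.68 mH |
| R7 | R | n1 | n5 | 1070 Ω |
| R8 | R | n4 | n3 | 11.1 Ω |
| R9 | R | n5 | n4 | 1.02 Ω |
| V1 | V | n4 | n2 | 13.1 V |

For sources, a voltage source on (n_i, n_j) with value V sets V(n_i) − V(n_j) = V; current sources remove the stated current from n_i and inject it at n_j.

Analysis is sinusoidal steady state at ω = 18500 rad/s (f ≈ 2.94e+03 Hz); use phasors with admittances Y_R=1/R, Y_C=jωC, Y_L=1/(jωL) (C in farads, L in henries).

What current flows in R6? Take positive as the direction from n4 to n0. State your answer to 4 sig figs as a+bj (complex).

Element admittances at ω=18500 rad/s:
  Y(R1) = 0.3012+0.000j S between n3,n0
  Y(R2) = 0.0003534+0.000j S between n3,n5
  Y(R3) = 0.2545+0.000j S between n3,n4
  I1: injects 0.0467 A into n3 (from n0)
  Y(R4) = 0.002941+0.000j S between n2,n5
  Y(R5) = 0.1333+0.000j S between n2,n5
  Y(R6) = 0.3096+0.000j S between n4,n0
  Y(L1) = 0.000-0.04870j S between n2,n1
  I2: injects 1.68 A into n3 (from n1)
  Y(L2) = 0.000-0.02017j S between n3,n4
  Y(R7) = 0.0009346+0.000j S between n1,n5
  Y(R8) = 0.09009+0.000j S between n4,n3
  Y(R9) = 0.9804+0.000j S between n5,n4
  V1: constraint V(n4)−V(n2) = 13.1
Assemble and solve the 6×6 MNA system:
  V(n1)=-15.37-34.33j  V(n2)=-14.71-0.06830j  V(n3)=1.809+0.07020j  V(n4)=-1.609-0.06830j  V(n5)=-3.216-0.09690j
  i(V1)=0.1025-0.02810j

-0.4980-0.02115j A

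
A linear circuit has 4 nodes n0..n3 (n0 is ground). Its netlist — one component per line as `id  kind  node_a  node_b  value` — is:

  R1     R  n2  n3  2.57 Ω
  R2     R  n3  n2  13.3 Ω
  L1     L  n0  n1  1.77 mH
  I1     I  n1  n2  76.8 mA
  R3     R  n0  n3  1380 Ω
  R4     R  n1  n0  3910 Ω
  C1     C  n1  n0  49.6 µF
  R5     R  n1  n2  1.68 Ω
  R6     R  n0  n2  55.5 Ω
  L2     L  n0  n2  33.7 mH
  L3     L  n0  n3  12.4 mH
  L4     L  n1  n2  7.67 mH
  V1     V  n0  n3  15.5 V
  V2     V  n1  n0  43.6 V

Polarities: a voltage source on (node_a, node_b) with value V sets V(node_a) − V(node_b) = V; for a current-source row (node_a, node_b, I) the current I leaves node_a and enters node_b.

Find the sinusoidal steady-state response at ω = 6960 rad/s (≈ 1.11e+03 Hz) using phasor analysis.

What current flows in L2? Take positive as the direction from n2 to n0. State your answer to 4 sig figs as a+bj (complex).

MNA unknowns: 3 node voltages V₁..V_3 plus 2 source currents (V1, V2)
R1: Y=0.3891+0.000j on G[2,3]
R2: Y=0.07519+0.000j on G[3,2]
L1: Y=0.000-0.08117j on G[0,1]
I1: z[1]−=0.0768, z[2]+=0.0768
R3: Y=0.0007246+0.000j on G[0,3]
R4: Y=0.0002558+0.000j on G[1,0]
C1: Y=0.000+0.3452j on G[1,0]
R5: Y=0.5952+0.000j on G[1,2]
R6: Y=0.01802+0.000j on G[0,2]
L2: Y=0.000-0.004263j on G[0,2]
L3: Y=0.000-0.01159j on G[0,3]
L4: Y=0.000-0.01873j on G[1,2]
V1: row V0−V3=15.5, i_V1 at 0,3
V2: row V1−V0=43.6, i_V2 at 1,0
solve → V1=43.60+0.000j, V2=17.49-0.3848j, V3=-15.50+0.000j
aux → i_V1=-15.33+0.3583j, i_V2=-15.64-11.25j

-0.001641-0.07455j A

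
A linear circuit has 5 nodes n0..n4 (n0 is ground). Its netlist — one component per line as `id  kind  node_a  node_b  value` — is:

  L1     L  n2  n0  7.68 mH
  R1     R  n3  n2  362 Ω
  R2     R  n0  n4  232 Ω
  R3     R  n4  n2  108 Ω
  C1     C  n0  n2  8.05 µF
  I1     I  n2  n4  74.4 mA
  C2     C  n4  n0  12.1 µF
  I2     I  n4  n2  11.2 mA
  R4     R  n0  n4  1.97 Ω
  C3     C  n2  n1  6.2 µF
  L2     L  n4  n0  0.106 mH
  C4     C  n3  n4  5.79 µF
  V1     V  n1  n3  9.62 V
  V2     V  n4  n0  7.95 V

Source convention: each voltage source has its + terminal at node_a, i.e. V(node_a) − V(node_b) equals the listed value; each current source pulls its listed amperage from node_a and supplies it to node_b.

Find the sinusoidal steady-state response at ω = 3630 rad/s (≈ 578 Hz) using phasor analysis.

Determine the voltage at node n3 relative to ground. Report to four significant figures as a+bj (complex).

3.382+7.964j V

Apply KCL at each of the 4 non-ground nodes and solve the resulting linear system.
Node n1: branches {C3, V1} → V_1 = 13.00+7.964j
Node n2: branches {L1, R1, R3, C1, I1, I2, C3} → V_2 = 7.758+15.94j
Node n3: branches {R1, C4, V1} → V_3 = 3.382+7.964j
Node n4: branches {R2, R3, I1, C2, I2, R4, L2, C4, V2} → V_4 = 7.950+0.000j
Source currents: i(V1)=-0.1795-0.1180j, i(V2)=-4.176+20.36j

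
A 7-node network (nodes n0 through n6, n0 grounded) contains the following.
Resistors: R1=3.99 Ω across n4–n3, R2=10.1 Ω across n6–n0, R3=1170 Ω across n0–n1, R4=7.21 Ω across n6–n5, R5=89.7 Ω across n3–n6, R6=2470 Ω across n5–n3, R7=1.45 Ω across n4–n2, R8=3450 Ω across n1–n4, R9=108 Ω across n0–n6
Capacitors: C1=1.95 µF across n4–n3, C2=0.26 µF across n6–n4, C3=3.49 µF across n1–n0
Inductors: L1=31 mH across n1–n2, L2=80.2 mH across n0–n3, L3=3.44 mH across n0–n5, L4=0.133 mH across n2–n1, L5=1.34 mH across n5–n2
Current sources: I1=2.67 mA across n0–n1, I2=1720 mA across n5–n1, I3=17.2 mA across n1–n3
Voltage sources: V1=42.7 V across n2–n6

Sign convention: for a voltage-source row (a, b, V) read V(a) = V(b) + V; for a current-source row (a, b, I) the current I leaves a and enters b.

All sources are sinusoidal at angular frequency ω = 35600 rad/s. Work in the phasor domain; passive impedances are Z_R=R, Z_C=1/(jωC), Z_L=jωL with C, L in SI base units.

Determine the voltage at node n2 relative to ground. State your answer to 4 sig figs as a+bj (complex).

6.887-21.75j V

Element admittances at ω=35600 rad/s:
  Y(R1) = 0.2506+0.000j S between n4,n3
  Y(C1) = 0.000+0.06942j S between n4,n3
  Y(C2) = 0.000+0.009256j S between n6,n4
  Y(R2) = 0.09901+0.000j S between n6,n0
  Y(R3) = 0.0008547+0.000j S between n0,n1
  Y(L1) = 0.000-0.0009061j S between n1,n2
  Y(C3) = 0.000+0.1242j S between n1,n0
  Y(R4) = 0.1387+0.000j S between n6,n5
  Y(L2) = 0.000-0.0003502j S between n0,n3
  Y(R5) = 0.01115+0.000j S between n3,n6
  I1: injects 0.00267 A into n1 (from n0)
  Y(L3) = 0.000-0.008166j S between n0,n5
  I2: injects 1.72 A into n1 (from n5)
  Y(R6) = 0.0004049+0.000j S between n5,n3
  I3: injects 0.0172 A into n3 (from n1)
  Y(R7) = 0.6897+0.000j S between n4,n2
  Y(L4) = 0.000-0.2112j S between n2,n1
  Y(R8) = 0.0002899+0.000j S between n1,n4
  Y(L5) = 0.000-0.02096j S between n5,n2
  Y(R9) = 0.009259+0.000j S between n0,n6
  V1: constraint V(n2)−V(n6) = 42.7
Assemble and solve the 7×7 MNA system:
  V(n1)=16.27-33.29j  V(n2)=6.887-21.75j  V(n3)=4.586-21.87j  V(n4)=6.238-22.32j  V(n5)=-44.61-32.13j  V(n6)=-35.81-21.75j
  i(V1)=-3.113-1.303j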